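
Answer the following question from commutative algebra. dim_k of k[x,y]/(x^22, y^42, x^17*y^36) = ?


k[x,y]/I, I = (x^22, y^42, x^17*y^36)
Rect: 22x42=924. Corner: (22-17)x(42-36)=30.
dim = 924-30 = 894


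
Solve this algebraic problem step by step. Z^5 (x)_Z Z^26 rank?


rank(M(x)N) = rank(M)*rank(N)
5*26 = 130


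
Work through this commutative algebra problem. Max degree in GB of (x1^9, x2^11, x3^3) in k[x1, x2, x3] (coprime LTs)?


Pure powers, coprime LTs => already GB.
Degrees: 9, 11, 3
Max=11


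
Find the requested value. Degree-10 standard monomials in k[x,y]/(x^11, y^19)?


k[x,y], I = (x^11, y^19), d = 10
Need i < 11 and d-i < 19.
Range: 0 <= i <= 10.
H(10) = 11


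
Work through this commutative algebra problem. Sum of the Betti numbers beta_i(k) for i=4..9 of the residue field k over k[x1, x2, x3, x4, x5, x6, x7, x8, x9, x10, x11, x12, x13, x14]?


Koszul resolution: beta_i(k)=C(n,i), n=14
C(14,4)=1001, C(14,5)=2002, C(14,6)=3003, C(14,7)=3432, C(14,8)=3003, C(14,9)=2002
Sum=14443


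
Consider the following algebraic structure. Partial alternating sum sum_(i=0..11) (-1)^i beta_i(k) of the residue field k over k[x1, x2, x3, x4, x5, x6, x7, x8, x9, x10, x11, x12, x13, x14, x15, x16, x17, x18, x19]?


Koszul resolution: beta_i(k)=C(n,i), n=19
sum_(i=0..p) (-1)^i C(n,i) = (-1)^p C(n-1,p)
(-1)^11*C(18,11) = (-1)^11*31824 = -31824


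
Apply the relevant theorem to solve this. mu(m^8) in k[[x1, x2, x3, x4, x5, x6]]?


C(n+d-1,d)=C(13,8)=1287


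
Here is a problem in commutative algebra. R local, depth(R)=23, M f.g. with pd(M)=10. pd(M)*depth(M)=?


pd+depth=23
depth=23-10=13
pd*depth=10*13=130


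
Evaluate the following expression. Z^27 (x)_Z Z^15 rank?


rank(M(x)N) = rank(M)*rank(N)
27*15 = 405


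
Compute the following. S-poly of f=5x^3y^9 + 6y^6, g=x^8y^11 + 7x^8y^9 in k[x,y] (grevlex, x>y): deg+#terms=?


LT(f)=5x^3y^9, LT(g)=x^8y^11
lcm(LM)=x^8y^11
S(f,g) (scaled by 5 to clear denominators) = x^5y^2*f - 5*g = -35x^8y^9 + 6x^5y^8
2 terms, deg 17.
17+2=19


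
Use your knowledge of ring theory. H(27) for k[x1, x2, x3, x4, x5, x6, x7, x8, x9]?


C(d+n-1,n-1)=C(35,8)=23535820


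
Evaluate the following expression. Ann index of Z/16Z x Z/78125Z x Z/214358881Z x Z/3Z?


Exponent = lcm of the cyclic orders; pairwise coprime => product.
2^4*5^7*11^8*3^1=16*78125*214358881*3=803845803750000


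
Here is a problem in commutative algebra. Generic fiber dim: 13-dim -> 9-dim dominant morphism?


dim(fiber)=dim(X)-dim(Y)=13-9=4


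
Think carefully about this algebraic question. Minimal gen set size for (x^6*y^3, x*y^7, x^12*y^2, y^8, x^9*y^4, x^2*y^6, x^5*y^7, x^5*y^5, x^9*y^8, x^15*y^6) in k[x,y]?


Remove redundant (divisible by others).
x^9*y^4 redundant.
x^5*y^7 redundant.
x^9*y^8 redundant.
x^15*y^6 redundant.
Min: x^12*y^2, x^6*y^3, x^5*y^5, x^2*y^6, x*y^7, y^8
Count=6


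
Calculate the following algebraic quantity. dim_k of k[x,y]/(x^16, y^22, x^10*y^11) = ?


k[x,y]/I, I = (x^16, y^22, x^10*y^11)
Rect: 16x22=352. Corner: (16-10)x(22-11)=66.
dim = 352-66 = 286


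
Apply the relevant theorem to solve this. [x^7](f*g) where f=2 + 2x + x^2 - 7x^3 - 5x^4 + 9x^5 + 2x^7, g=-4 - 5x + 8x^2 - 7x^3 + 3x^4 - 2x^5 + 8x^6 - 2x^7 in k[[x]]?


[x^7] = sum a_i*b_j, i+j=7
  2*-2=-4
  2*8=16
  1*-2=-2
  -7*3=-21
  -5*-7=35
  9*8=72
  2*-4=-8
Sum=88


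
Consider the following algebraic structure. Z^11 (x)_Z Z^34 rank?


rank(M(x)N) = rank(M)*rank(N)
11*34 = 374


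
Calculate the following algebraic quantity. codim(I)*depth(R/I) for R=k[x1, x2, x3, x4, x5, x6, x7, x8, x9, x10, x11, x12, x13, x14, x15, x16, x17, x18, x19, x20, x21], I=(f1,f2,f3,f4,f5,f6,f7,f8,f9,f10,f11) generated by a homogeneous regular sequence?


codim=11, depth=dim(R/I)=21-11=10
Product=11*10=110


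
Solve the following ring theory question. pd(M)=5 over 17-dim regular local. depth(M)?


pd+depth=depth(R)=17
depth=17-5=12


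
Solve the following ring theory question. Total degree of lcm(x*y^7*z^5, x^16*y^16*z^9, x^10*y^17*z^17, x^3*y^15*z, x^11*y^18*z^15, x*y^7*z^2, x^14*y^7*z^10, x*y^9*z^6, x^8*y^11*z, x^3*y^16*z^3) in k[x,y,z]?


lcm = componentwise max:
x: max(1,16,10,3,11,1,14,1,8,3)=16
y: max(7,16,17,15,18,7,7,9,11,16)=18
z: max(5,9,17,1,15,2,10,6,1,3)=17
Total=16+18+17=51


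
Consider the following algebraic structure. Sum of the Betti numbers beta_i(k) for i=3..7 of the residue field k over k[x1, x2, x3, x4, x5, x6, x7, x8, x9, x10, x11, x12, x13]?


Koszul resolution: beta_i(k)=C(n,i), n=13
C(13,3)=286, C(13,4)=715, C(13,5)=1287, C(13,6)=1716, C(13,7)=1716
Sum=5720


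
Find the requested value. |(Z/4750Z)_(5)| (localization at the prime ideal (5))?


5-primary part: 4750=5^3*38
Size=5^3=125


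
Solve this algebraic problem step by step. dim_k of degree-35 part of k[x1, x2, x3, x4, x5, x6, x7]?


C(d+n-1,n-1)=C(41,6)=4496388


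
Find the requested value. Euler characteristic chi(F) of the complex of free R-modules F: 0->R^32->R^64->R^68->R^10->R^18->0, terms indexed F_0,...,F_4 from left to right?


chi = sum (-1)^i * rank:
(-1)^0*32=32
(-1)^1*64=-64
(-1)^2*68=68
(-1)^3*10=-10
(-1)^4*18=18
chi=44


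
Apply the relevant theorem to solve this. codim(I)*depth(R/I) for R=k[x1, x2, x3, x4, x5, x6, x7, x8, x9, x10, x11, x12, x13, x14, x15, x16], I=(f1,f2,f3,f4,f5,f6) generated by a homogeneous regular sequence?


codim=6, depth=dim(R/I)=16-6=10
Product=6*10=60


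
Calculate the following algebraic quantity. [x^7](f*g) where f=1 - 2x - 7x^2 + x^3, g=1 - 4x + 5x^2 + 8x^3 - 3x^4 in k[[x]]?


[x^7] = sum a_i*b_j, i+j=7
  1*-3=-3
Sum=-3


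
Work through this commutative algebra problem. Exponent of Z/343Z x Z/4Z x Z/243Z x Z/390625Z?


Exponent = lcm of the cyclic orders; pairwise coprime => product.
7^3*2^2*3^5*5^8=343*4*243*390625=130232812500


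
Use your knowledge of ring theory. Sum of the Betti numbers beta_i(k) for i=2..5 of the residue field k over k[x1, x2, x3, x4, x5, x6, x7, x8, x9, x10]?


Koszul resolution: beta_i(k)=C(n,i), n=10
C(10,2)=45, C(10,3)=120, C(10,4)=210, C(10,5)=252
Sum=627


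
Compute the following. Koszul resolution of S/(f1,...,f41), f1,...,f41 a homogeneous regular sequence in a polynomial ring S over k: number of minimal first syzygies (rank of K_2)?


Regular sequence => Koszul complex is the minimal free resolution.
Syz_1 minimally generated by Koszul relations f_i*e_j - f_j*e_i (i<j): mu(Syz_1) = beta_2 = C(m,2) = m(m-1)/2
m=41
41*40/2 = 820


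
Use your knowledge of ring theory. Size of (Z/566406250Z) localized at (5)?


5-primary part: 566406250=5^10*58
Size=5^10=9765625


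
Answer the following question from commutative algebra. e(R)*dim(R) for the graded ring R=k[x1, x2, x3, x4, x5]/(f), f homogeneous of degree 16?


e(R)=deg(f)=16, dim(R)=5-1=4
e*dim=16*4=64


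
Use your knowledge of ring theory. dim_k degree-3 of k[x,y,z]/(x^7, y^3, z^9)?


Need i<7, j<3, k<9 with i+j+k=3.
For each i, j ranges over max(0,3-i-8)..min(2,3-i):
  i=0: j in [0,2] -> 3
  i=1: j in [0,2] -> 3
  i=2: j in [0,1] -> 2
  i=3: j in [0,0] -> 1
H(3) = 3+3+2+1 = 9


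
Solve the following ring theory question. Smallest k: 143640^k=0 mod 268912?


143640^k mod 268912:
k=1: 143640
k=2: 176400
k=3: 131712
k=4: 76832
k=5: 0
First zero at k = 5


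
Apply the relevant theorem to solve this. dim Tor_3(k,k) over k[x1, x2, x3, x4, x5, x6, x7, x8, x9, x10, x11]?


Koszul: C(n,i)=C(11,3)=165


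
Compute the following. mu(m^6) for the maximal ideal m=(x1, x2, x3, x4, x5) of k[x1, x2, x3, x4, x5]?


Graded Nakayama: mu(m^d) = dim_k (m^d/m^(d+1)) = #degree-6 monomials in 5 vars
C(n+d-1,d)=C(10,6)=210


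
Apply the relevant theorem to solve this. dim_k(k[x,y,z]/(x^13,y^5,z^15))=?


Basis: x^iy^jz^k, i<13,j<5,k<15
13*5*15=975


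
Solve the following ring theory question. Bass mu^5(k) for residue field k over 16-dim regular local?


C(n,i)=C(16,5)=4368


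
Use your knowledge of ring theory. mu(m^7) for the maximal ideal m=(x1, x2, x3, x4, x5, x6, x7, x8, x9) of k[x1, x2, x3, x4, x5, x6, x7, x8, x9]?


Graded Nakayama: mu(m^d) = dim_k (m^d/m^(d+1)) = #degree-7 monomials in 9 vars
C(n+d-1,d)=C(15,7)=6435


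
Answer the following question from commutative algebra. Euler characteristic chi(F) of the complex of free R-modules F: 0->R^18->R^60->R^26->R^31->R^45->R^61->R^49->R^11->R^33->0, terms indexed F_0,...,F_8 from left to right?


chi = sum (-1)^i * rank:
(-1)^0*18=18
(-1)^1*60=-60
(-1)^2*26=26
(-1)^3*31=-31
(-1)^4*45=45
(-1)^5*61=-61
(-1)^6*49=49
(-1)^7*11=-11
(-1)^8*33=33
chi=8


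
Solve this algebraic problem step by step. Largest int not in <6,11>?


gcd(6,11)=1 => F=ab-a-b=6*11-6-11=66-17=49


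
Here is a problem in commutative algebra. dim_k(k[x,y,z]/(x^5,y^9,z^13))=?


Basis: x^iy^jz^k, i<5,j<9,k<13
5*9*13=585


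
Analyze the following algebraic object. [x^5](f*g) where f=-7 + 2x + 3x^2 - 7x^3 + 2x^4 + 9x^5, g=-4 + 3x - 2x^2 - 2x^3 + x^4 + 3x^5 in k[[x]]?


[x^5] = sum a_i*b_j, i+j=5
  -7*3=-21
  2*1=2
  3*-2=-6
  -7*-2=14
  2*3=6
  9*-4=-36
Sum=-41


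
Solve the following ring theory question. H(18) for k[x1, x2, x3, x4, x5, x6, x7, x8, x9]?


C(d+n-1,n-1)=C(26,8)=1562275


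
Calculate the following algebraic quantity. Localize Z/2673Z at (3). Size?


3-primary part: 2673=3^5*11
Size=3^5=243


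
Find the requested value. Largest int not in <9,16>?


gcd(9,16)=1 => F=ab-a-b=9*16-9-16=144-25=119


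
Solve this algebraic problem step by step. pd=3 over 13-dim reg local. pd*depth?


pd+depth=13
depth=13-3=10
pd*depth=3*10=30


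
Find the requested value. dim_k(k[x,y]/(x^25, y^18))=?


Basis: x^i*y^j, i<25, j<18
25*18=450


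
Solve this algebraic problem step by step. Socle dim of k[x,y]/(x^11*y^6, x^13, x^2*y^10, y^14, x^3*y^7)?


Socle = ann(m) = span of standard monomials u with x*u, y*u in I (staircase corners).
Minimal generators: x^13, x^11*y^6, x^3*y^7, x^2*y^10, y^14
Corners: xy^13, x^2y^9, x^10y^6, x^12y^5
Socle dim=4


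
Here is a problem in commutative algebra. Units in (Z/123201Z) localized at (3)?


Local ring = Z/729Z.
phi(729) = 3^5*(3-1) = 486


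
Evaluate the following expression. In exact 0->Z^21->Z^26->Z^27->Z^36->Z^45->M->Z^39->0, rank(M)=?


Alt sum=0:
(-1)^0*21 + (-1)^1*26 + (-1)^2*27 + (-1)^3*36 + (-1)^4*45 + (-1)^5*? + (-1)^6*39=0
rank(M)=70


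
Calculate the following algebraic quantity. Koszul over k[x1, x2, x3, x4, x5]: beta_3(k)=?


C(n,i)=C(5,3)=10


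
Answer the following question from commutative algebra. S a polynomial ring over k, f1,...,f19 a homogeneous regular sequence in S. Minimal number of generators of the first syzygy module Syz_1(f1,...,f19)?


Regular sequence => Koszul complex is the minimal free resolution.
Syz_1 minimally generated by Koszul relations f_i*e_j - f_j*e_i (i<j): mu(Syz_1) = beta_2 = C(m,2) = m(m-1)/2
m=19
19*18/2 = 171


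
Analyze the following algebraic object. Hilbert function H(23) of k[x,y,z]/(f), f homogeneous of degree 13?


C(25,2)-C(12,2)=300-66=234


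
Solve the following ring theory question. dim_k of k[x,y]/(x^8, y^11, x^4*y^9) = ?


k[x,y]/I, I = (x^8, y^11, x^4*y^9)
Rect: 8x11=88. Corner: (8-4)x(11-9)=8.
dim = 88-8 = 80


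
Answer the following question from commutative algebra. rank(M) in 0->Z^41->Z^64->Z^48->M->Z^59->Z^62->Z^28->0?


Alt sum=0:
(-1)^0*41 + (-1)^1*64 + (-1)^2*48 + (-1)^3*? + (-1)^4*59 + (-1)^5*62 + (-1)^6*28=0
rank(M)=50


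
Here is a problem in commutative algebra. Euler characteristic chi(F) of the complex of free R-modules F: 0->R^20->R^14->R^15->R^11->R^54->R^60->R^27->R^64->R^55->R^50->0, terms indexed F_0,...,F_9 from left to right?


chi = sum (-1)^i * rank:
(-1)^0*20=20
(-1)^1*14=-14
(-1)^2*15=15
(-1)^3*11=-11
(-1)^4*54=54
(-1)^5*60=-60
(-1)^6*27=27
(-1)^7*64=-64
(-1)^8*55=55
(-1)^9*50=-50
chi=-28


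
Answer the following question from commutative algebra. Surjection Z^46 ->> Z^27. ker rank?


rank(ker) = 46-27 = 19


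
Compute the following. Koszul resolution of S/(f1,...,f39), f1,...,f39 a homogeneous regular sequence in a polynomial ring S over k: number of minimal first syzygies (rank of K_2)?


Regular sequence => Koszul complex is the minimal free resolution.
Syz_1 minimally generated by Koszul relations f_i*e_j - f_j*e_i (i<j): mu(Syz_1) = beta_2 = C(m,2) = m(m-1)/2
m=39
39*38/2 = 741


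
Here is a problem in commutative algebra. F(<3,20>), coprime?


gcd(3,20)=1 => F=ab-a-b=3*20-3-20=60-23=37


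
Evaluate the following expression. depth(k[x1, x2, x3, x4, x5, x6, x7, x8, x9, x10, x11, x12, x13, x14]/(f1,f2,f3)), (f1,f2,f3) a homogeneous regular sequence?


depth(R)=14
depth(R/I)=14-3=11


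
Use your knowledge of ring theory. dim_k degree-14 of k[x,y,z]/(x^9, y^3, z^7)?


Need i<9, j<3, k<7 with i+j+k=14.
For each i, j ranges over max(0,14-i-6)..min(2,14-i):
  i=0: j in [8,2] -> 0
  i=1: j in [7,2] -> 0
  i=2: j in [6,2] -> 0
  i=3: j in [5,2] -> 0
  i=4: j in [4,2] -> 0
  i=5: j in [3,2] -> 0
  i=6: j in [2,2] -> 1
  i=7: j in [1,2] -> 2
  i=8: j in [0,2] -> 3
H(14) = 0+0+0+0+0+0+1+2+3 = 6


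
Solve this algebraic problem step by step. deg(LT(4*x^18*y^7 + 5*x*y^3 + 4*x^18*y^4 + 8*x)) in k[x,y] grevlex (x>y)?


LT: 4*x^18*y^7
deg_x=18, deg_y=7
Total=18+7=25


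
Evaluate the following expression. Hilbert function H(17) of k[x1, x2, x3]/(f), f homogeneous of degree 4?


C(19,2)-C(15,2)=171-105=66


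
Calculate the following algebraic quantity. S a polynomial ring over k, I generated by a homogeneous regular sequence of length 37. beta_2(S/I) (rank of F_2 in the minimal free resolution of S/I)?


Regular sequence => Koszul complex is the minimal free resolution.
Syz_1 minimally generated by Koszul relations f_i*e_j - f_j*e_i (i<j): mu(Syz_1) = beta_2 = C(m,2) = m(m-1)/2
m=37
37*36/2 = 666


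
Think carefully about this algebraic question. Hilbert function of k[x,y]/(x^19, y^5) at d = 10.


k[x,y], I = (x^19, y^5), d = 10
Need i < 19 and d-i < 5.
Range: 6 <= i <= 10.
H(10) = 5


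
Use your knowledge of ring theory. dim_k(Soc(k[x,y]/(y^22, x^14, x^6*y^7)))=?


Socle = ann(m) = span of standard monomials u with x*u, y*u in I (staircase corners).
Minimal generators: x^14, x^6*y^7, y^22
Corners: x^5y^21, x^13y^6
Socle dim=2


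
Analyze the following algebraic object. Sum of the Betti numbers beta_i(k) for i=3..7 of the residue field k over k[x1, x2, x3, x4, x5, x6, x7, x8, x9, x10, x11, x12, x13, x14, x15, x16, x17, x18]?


Koszul resolution: beta_i(k)=C(n,i), n=18
C(18,3)=816, C(18,4)=3060, C(18,5)=8568, C(18,6)=18564, C(18,7)=31824
Sum=62832


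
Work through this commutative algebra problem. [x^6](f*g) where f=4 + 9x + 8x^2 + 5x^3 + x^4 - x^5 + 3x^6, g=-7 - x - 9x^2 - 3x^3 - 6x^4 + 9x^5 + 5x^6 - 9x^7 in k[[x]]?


[x^6] = sum a_i*b_j, i+j=6
  4*5=20
  9*9=81
  8*-6=-48
  5*-3=-15
  1*-9=-9
  -1*-1=1
  3*-7=-21
Sum=9


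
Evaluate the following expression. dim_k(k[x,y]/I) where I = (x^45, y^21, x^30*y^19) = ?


k[x,y]/I, I = (x^45, y^21, x^30*y^19)
Rect: 45x21=945. Corner: (45-30)x(21-19)=30.
dim = 945-30 = 915


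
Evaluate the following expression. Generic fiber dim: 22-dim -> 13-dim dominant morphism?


dim(fiber)=dim(X)-dim(Y)=22-13=9


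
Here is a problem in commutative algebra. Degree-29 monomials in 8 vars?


C(d+n-1,n-1)=C(36,7)=8347680


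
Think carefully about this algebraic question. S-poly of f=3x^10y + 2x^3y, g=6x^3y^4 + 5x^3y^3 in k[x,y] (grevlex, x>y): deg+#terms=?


LT(f)=3x^10y, LT(g)=6x^3y^4
lcm(LM)=x^10y^4
S(f,g) (scaled by 18 to clear denominators) = 6y^3*f - 3x^7*g = -15x^10y^3 + 12x^3y^4
2 terms, deg 13.
13+2=15


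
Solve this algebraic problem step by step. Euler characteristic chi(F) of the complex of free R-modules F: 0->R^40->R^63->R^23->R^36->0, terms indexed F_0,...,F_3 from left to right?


chi = sum (-1)^i * rank:
(-1)^0*40=40
(-1)^1*63=-63
(-1)^2*23=23
(-1)^3*36=-36
chi=-36


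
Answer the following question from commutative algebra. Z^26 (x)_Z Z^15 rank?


rank(M(x)N) = rank(M)*rank(N)
26*15 = 390


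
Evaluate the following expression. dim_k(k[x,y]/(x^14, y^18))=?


Basis: x^i*y^j, i<14, j<18
14*18=252


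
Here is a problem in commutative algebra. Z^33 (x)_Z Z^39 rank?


rank(M(x)N) = rank(M)*rank(N)
33*39 = 1287


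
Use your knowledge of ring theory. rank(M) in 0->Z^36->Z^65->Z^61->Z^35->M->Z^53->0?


Alt sum=0:
(-1)^0*36 + (-1)^1*65 + (-1)^2*61 + (-1)^3*35 + (-1)^4*? + (-1)^5*53=0
rank(M)=56


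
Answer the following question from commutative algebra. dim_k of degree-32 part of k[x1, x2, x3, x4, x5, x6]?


C(d+n-1,n-1)=C(37,5)=435897


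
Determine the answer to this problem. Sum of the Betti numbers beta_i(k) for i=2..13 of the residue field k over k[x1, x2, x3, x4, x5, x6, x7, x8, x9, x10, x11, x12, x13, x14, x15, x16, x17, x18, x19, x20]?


Koszul resolution: beta_i(k)=C(n,i), n=20
C(20,2)=190, C(20,3)=1140, C(20,4)=4845, C(20,5)=15504, C(20,6)=38760, C(20,7)=77520, C(20,8)=125970, C(20,9)=167960, C(20,10)=184756, C(20,11)=167960, C(20,12)=125970, C(20,13)=77520
Sum=988095


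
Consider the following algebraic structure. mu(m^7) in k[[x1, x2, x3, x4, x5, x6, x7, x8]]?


C(n+d-1,d)=C(14,7)=3432


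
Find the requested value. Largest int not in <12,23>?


gcd(12,23)=1 => F=ab-a-b=12*23-12-23=276-35=241


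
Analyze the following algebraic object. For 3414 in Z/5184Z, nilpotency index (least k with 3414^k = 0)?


3414^k mod 5184:
k=1: 3414
k=2: 1764
k=3: 3672
k=4: 1296
k=5: 2592
k=6: 0
First zero at k = 6


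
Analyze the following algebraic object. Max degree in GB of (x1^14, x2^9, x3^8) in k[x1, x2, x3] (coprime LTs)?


Pure powers, coprime LTs => already GB.
Degrees: 14, 9, 8
Max=14


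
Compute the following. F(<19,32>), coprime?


gcd(19,32)=1 => F=ab-a-b=19*32-19-32=608-51=557


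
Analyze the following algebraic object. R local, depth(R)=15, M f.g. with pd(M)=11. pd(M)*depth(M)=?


pd+depth=15
depth=15-11=4
pd*depth=11*4=44


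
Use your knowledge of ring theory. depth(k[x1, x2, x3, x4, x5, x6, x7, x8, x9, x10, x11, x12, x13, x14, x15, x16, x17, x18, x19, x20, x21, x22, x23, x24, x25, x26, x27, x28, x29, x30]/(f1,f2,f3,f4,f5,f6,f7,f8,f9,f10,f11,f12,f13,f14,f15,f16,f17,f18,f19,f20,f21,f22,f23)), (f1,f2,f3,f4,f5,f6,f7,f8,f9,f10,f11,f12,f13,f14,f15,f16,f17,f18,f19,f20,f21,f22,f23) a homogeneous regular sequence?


depth(R)=30
depth(R/I)=30-23=7


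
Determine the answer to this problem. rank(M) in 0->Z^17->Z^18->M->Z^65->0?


Alt sum=0:
(-1)^0*17 + (-1)^1*18 + (-1)^2*? + (-1)^3*65=0
rank(M)=66


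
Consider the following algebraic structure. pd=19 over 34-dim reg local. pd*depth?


pd+depth=34
depth=34-19=15
pd*depth=19*15=285


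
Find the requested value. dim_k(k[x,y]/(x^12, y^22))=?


Basis: x^i*y^j, i<12, j<22
12*22=264


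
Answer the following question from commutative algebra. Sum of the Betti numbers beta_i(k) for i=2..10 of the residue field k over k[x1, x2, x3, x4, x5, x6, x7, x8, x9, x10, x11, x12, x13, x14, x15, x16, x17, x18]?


Koszul resolution: beta_i(k)=C(n,i), n=18
C(18,2)=153, C(18,3)=816, C(18,4)=3060, C(18,5)=8568, C(18,6)=18564, C(18,7)=31824, C(18,8)=43758, C(18,9)=48620, C(18,10)=43758
Sum=199121


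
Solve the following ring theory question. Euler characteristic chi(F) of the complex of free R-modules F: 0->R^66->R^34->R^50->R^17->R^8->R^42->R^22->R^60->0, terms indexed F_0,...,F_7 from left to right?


chi = sum (-1)^i * rank:
(-1)^0*66=66
(-1)^1*34=-34
(-1)^2*50=50
(-1)^3*17=-17
(-1)^4*8=8
(-1)^5*42=-42
(-1)^6*22=22
(-1)^7*60=-60
chi=-7


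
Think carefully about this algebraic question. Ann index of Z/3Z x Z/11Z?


Exponent = lcm of the cyclic orders; pairwise coprime => product.
3^1*11^1=3*11=33


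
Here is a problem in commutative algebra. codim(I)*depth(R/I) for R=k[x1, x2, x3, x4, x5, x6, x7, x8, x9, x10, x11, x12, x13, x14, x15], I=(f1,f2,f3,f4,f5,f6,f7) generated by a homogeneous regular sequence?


codim=7, depth=dim(R/I)=15-7=8
Product=7*8=56


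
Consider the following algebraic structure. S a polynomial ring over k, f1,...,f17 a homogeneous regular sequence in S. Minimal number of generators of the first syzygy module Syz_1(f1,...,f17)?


Regular sequence => Koszul complex is the minimal free resolution.
Syz_1 minimally generated by Koszul relations f_i*e_j - f_j*e_i (i<j): mu(Syz_1) = beta_2 = C(m,2) = m(m-1)/2
m=17
17*16/2 = 136


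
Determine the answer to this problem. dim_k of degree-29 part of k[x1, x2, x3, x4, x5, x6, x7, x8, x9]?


C(d+n-1,n-1)=C(37,8)=38608020


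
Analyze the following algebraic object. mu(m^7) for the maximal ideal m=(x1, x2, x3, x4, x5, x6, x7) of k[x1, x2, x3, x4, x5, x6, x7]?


Graded Nakayama: mu(m^d) = dim_k (m^d/m^(d+1)) = #degree-7 monomials in 7 vars
C(n+d-1,d)=C(13,7)=1716


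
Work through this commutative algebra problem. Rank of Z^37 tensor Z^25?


rank(M(x)N) = rank(M)*rank(N)
37*25 = 925


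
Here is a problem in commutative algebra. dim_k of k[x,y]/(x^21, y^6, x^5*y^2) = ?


k[x,y]/I, I = (x^21, y^6, x^5*y^2)
Rect: 21x6=126. Corner: (21-5)x(6-2)=64.
dim = 126-64 = 62


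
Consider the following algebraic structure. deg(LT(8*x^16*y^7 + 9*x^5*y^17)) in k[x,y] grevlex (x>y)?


LT: 8*x^16*y^7
deg_x=16, deg_y=7
Total=16+7=23


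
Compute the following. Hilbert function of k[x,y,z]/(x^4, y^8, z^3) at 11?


Need i<4, j<8, k<3 with i+j+k=11.
For each i, j ranges over max(0,11-i-2)..min(7,11-i):
  i=0: j in [9,7] -> 0
  i=1: j in [8,7] -> 0
  i=2: j in [7,7] -> 1
  i=3: j in [6,7] -> 2
H(11) = 0+0+1+2 = 3


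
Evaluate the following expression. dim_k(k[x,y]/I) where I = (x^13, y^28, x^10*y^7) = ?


k[x,y]/I, I = (x^13, y^28, x^10*y^7)
Rect: 13x28=364. Corner: (13-10)x(28-7)=63.
dim = 364-63 = 301


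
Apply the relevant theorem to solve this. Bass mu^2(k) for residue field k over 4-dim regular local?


C(n,i)=C(4,2)=6


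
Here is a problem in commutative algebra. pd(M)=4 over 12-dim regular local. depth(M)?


pd+depth=depth(R)=12
depth=12-4=8


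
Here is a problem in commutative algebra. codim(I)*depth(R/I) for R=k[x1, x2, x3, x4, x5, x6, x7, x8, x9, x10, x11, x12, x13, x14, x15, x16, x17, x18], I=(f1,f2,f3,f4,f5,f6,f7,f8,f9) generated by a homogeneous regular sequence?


codim=9, depth=dim(R/I)=18-9=9
Product=9*9=81


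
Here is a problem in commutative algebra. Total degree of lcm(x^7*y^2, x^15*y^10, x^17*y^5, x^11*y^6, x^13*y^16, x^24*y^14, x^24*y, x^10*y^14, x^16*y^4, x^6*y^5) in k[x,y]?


lcm = componentwise max:
x: max(7,15,17,11,13,24,24,10,16,6)=24
y: max(2,10,5,6,16,14,1,14,4,5)=16
Total=24+16=40


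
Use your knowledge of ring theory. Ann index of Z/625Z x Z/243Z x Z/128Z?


Exponent = lcm of the cyclic orders; pairwise coprime => product.
5^4*3^5*2^7=625*243*128=19440000


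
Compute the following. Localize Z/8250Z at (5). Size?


5-primary part: 8250=5^3*66
Size=5^3=125


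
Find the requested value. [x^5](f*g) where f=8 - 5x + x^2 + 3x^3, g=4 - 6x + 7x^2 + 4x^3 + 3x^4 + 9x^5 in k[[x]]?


[x^5] = sum a_i*b_j, i+j=5
  8*9=72
  -5*3=-15
  1*4=4
  3*7=21
Sum=82


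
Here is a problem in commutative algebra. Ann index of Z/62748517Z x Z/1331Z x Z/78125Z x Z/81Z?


Exponent = lcm of the cyclic orders; pairwise coprime => product.
13^7*11^3*5^7*3^4=62748517*1331*78125*81=528514091116171875


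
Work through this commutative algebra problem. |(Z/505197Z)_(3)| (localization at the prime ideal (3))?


3-primary part: 505197=3^8*77
Size=3^8=6561


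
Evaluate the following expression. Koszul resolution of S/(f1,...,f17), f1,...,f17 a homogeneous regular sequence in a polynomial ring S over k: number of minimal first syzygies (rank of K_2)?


Regular sequence => Koszul complex is the minimal free resolution.
Syz_1 minimally generated by Koszul relations f_i*e_j - f_j*e_i (i<j): mu(Syz_1) = beta_2 = C(m,2) = m(m-1)/2
m=17
17*16/2 = 136


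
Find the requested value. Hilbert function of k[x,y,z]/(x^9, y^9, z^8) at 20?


Need i<9, j<9, k<8 with i+j+k=20.
For each i, j ranges over max(0,20-i-7)..min(8,20-i):
  i=0: j in [13,8] -> 0
  i=1: j in [12,8] -> 0
  i=2: j in [11,8] -> 0
  i=3: j in [10,8] -> 0
  i=4: j in [9,8] -> 0
  i=5: j in [8,8] -> 1
  i=6: j in [7,8] -> 2
  i=7: j in [6,8] -> 3
  i=8: j in [5,8] -> 4
H(20) = 0+0+0+0+0+1+2+3+4 = 10


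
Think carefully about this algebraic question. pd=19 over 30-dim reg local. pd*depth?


pd+depth=30
depth=30-19=11
pd*depth=19*11=209


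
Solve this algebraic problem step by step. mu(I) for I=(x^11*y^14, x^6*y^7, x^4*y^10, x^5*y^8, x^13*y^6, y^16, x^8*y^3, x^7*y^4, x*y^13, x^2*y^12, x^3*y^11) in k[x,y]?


Remove redundant (divisible by others).
x^11*y^14 redundant.
x^13*y^6 redundant.
Min: x^8*y^3, x^7*y^4, x^6*y^7, x^5*y^8, x^4*y^10, x^3*y^11, x^2*y^12, x*y^13, y^16
Count=9


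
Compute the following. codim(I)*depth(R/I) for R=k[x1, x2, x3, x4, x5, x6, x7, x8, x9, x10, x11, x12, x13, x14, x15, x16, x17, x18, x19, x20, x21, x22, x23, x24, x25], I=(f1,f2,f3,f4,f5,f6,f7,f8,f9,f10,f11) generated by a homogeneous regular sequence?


codim=11, depth=dim(R/I)=25-11=14
Product=11*14=154


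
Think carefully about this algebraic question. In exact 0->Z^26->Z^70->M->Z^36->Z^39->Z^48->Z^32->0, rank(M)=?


Alt sum=0:
(-1)^0*26 + (-1)^1*70 + (-1)^2*? + (-1)^3*36 + (-1)^4*39 + (-1)^5*48 + (-1)^6*32=0
rank(M)=57


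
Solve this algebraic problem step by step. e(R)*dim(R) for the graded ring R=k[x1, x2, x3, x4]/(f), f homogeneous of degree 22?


e(R)=deg(f)=22, dim(R)=4-1=3
e*dim=22*3=66


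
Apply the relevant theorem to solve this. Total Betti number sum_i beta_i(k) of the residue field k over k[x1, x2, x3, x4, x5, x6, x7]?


Koszul resolution: beta_i(k)=C(n,i), n=7
sum_i C(7,i) = 2^7 = 128


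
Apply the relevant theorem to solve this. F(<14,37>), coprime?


gcd(14,37)=1 => F=ab-a-b=14*37-14-37=518-51=467


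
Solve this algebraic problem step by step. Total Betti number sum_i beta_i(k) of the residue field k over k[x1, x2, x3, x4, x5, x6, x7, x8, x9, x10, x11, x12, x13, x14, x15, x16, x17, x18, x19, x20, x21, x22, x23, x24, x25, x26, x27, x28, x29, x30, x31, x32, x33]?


Koszul resolution: beta_i(k)=C(n,i), n=33
sum_i C(33,i) = 2^33 = 8589934592


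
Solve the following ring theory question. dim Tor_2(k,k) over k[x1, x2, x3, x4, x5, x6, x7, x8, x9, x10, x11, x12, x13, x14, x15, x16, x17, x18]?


Koszul: C(n,i)=C(18,2)=153


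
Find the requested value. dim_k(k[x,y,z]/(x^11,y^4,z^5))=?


Basis: x^iy^jz^k, i<11,j<4,k<5
11*4*5=220


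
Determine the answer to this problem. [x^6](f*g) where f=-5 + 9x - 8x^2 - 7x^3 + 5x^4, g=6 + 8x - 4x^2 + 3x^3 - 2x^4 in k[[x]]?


[x^6] = sum a_i*b_j, i+j=6
  -8*-2=16
  -7*3=-21
  5*-4=-20
Sum=-25


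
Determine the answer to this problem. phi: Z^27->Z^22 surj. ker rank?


rank(ker) = 27-22 = 5


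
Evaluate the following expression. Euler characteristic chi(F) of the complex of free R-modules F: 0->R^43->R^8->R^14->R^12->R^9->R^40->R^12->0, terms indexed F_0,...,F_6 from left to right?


chi = sum (-1)^i * rank:
(-1)^0*43=43
(-1)^1*8=-8
(-1)^2*14=14
(-1)^3*12=-12
(-1)^4*9=9
(-1)^5*40=-40
(-1)^6*12=12
chi=18


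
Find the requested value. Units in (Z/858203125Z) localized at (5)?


Local ring = Z/390625Z.
phi(390625) = 5^7*(5-1) = 312500


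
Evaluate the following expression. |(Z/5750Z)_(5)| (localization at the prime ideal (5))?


5-primary part: 5750=5^3*46
Size=5^3=125


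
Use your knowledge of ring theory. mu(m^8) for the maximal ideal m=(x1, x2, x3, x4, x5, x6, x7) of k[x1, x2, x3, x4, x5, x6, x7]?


Graded Nakayama: mu(m^d) = dim_k (m^d/m^(d+1)) = #degree-8 monomials in 7 vars
C(n+d-1,d)=C(14,8)=3003


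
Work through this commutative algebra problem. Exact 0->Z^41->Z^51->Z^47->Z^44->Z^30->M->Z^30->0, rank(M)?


Alt sum=0:
(-1)^0*41 + (-1)^1*51 + (-1)^2*47 + (-1)^3*44 + (-1)^4*30 + (-1)^5*? + (-1)^6*30=0
rank(M)=53


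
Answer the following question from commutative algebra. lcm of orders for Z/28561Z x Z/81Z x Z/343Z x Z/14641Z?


Exponent = lcm of the cyclic orders; pairwise coprime => product.
13^4*3^4*7^3*11^4=28561*81*343*14641=11617783760583


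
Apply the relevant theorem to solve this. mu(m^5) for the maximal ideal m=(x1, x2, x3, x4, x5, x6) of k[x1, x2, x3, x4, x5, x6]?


Graded Nakayama: mu(m^d) = dim_k (m^d/m^(d+1)) = #degree-5 monomials in 6 vars
C(n+d-1,d)=C(10,5)=252


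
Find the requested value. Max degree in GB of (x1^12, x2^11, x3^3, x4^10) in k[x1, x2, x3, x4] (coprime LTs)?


Pure powers, coprime LTs => already GB.
Degrees: 12, 11, 3, 10
Max=12


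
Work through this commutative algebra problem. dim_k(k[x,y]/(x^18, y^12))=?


Basis: x^i*y^j, i<18, j<12
18*12=216


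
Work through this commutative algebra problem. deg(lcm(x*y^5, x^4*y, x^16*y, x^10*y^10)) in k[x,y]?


lcm = componentwise max:
x: max(1,4,16,10)=16
y: max(5,1,1,10)=10
Total=16+10=26


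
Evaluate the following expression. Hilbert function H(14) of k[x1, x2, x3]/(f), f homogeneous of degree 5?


C(16,2)-C(11,2)=120-55=65


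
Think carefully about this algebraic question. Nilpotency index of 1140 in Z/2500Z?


1140^k mod 2500:
k=1: 1140
k=2: 2100
k=3: 1500
k=4: 0
First zero at k = 4


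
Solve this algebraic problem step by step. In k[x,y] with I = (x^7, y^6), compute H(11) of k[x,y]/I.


k[x,y], I = (x^7, y^6), d = 11
Need i < 7 and d-i < 6.
Range: 6 <= i <= 6.
H(11) = 1


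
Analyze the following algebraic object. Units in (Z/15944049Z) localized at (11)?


Local ring = Z/1771561Z.
phi(1771561) = 11^5*(11-1) = 1610510


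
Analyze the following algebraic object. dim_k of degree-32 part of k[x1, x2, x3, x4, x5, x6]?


C(d+n-1,n-1)=C(37,5)=435897


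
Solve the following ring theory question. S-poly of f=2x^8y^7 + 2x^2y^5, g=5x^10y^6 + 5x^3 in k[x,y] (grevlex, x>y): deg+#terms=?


LT(f)=2x^8y^7, LT(g)=5x^10y^6
lcm(LM)=x^10y^7
S(f,g) (scaled by 10 to clear denominators) = 5x^2*f - 2y*g = 10x^4y^5 - 10x^3y
2 terms, deg 9.
9+2=11


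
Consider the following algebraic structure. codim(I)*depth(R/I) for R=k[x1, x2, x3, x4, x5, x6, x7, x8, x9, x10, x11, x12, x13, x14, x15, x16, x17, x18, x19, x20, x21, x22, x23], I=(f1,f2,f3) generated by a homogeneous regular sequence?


codim=3, depth=dim(R/I)=23-3=20
Product=3*20=60


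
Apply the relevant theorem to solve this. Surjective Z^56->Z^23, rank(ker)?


rank(ker) = 56-23 = 33


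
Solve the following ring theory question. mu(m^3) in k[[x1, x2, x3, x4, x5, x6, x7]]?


C(n+d-1,d)=C(9,3)=84


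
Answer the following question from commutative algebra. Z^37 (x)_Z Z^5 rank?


rank(M(x)N) = rank(M)*rank(N)
37*5 = 185


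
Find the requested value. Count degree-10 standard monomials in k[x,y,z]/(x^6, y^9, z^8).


Need i<6, j<9, k<8 with i+j+k=10.
For each i, j ranges over max(0,10-i-7)..min(8,10-i):
  i=0: j in [3,8] -> 6
  i=1: j in [2,8] -> 7
  i=2: j in [1,8] -> 8
  i=3: j in [0,7] -> 8
  i=4: j in [0,6] -> 7
  i=5: j in [0,5] -> 6
H(10) = 6+7+8+8+7+6 = 42


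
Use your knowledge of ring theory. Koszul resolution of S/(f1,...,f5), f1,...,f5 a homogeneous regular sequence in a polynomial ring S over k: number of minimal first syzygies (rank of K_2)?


Regular sequence => Koszul complex is the minimal free resolution.
Syz_1 minimally generated by Koszul relations f_i*e_j - f_j*e_i (i<j): mu(Syz_1) = beta_2 = C(m,2) = m(m-1)/2
m=5
5*4/2 = 10


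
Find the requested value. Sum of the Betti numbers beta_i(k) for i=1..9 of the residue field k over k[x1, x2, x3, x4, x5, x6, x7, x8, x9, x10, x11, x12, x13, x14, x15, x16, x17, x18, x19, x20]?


Koszul resolution: beta_i(k)=C(n,i), n=20
C(20,1)=20, C(20,2)=190, C(20,3)=1140, C(20,4)=4845, C(20,5)=15504, C(20,6)=38760, C(20,7)=77520, C(20,8)=125970, C(20,9)=167960
Sum=431909


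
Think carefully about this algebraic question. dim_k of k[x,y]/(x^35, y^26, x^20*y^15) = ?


k[x,y]/I, I = (x^35, y^26, x^20*y^15)
Rect: 35x26=910. Corner: (35-20)x(26-15)=165.
dim = 910-165 = 745


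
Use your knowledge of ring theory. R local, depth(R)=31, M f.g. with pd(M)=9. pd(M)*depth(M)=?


pd+depth=31
depth=31-9=22
pd*depth=9*22=198


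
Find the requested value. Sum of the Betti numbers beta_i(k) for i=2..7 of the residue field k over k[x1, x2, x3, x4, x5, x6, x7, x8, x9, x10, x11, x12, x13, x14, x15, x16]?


Koszul resolution: beta_i(k)=C(n,i), n=16
C(16,2)=120, C(16,3)=560, C(16,4)=1820, C(16,5)=4368, C(16,6)=8008, C(16,7)=11440
Sum=26316


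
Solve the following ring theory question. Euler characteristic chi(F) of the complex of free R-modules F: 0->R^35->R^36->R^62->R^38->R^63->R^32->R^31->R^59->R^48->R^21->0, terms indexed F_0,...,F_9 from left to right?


chi = sum (-1)^i * rank:
(-1)^0*35=35
(-1)^1*36=-36
(-1)^2*62=62
(-1)^3*38=-38
(-1)^4*63=63
(-1)^5*32=-32
(-1)^6*31=31
(-1)^7*59=-59
(-1)^8*48=48
(-1)^9*21=-21
chi=53


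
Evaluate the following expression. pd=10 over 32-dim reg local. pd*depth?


pd+depth=32
depth=32-10=22
pd*depth=10*22=220


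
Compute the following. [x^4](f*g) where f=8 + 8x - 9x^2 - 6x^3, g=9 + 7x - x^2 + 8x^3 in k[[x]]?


[x^4] = sum a_i*b_j, i+j=4
  8*8=64
  -9*-1=9
  -6*7=-42
Sum=31


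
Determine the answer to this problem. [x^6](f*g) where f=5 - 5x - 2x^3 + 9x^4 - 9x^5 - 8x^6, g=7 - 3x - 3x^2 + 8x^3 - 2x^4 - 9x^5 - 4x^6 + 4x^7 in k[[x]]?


[x^6] = sum a_i*b_j, i+j=6
  5*-4=-20
  -5*-9=45
  -2*8=-16
  9*-3=-27
  -9*-3=27
  -8*7=-56
Sum=-47


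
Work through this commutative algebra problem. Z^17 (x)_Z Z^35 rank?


rank(M(x)N) = rank(M)*rank(N)
17*35 = 595


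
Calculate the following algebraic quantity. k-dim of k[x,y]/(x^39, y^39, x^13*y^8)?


k[x,y]/I, I = (x^39, y^39, x^13*y^8)
Rect: 39x39=1521. Corner: (39-13)x(39-8)=806.
dim = 1521-806 = 715


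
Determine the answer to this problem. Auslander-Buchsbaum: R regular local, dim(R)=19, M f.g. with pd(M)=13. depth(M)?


pd+depth=depth(R)=19
depth=19-13=6


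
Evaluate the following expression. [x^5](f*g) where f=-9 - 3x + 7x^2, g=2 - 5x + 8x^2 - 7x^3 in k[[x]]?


[x^5] = sum a_i*b_j, i+j=5
  7*-7=-49
Sum=-49


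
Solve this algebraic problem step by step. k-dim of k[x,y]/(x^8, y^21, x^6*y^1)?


k[x,y]/I, I = (x^8, y^21, x^6*y^1)
Rect: 8x21=168. Corner: (8-6)x(21-1)=40.
dim = 168-40 = 128


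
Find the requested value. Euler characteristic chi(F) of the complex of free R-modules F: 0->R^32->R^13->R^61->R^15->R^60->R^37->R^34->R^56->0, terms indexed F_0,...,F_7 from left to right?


chi = sum (-1)^i * rank:
(-1)^0*32=32
(-1)^1*13=-13
(-1)^2*61=61
(-1)^3*15=-15
(-1)^4*60=60
(-1)^5*37=-37
(-1)^6*34=34
(-1)^7*56=-56
chi=66


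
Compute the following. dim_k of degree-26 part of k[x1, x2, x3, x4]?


C(d+n-1,n-1)=C(29,3)=3654


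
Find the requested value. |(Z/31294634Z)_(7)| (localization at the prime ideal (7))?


7-primary part: 31294634=7^7*38
Size=7^7=823543


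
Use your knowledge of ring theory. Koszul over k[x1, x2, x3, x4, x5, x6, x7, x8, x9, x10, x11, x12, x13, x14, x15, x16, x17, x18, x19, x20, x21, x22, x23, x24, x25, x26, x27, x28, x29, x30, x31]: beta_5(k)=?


C(n,i)=C(31,5)=169911


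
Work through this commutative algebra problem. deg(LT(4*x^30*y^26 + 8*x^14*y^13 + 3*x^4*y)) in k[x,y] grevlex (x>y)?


LT: 4*x^30*y^26
deg_x=30, deg_y=26
Total=30+26=56


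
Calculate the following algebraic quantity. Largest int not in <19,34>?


gcd(19,34)=1 => F=ab-a-b=19*34-19-34=646-53=593


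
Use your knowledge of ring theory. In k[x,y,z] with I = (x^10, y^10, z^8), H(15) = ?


Need i<10, j<10, k<8 with i+j+k=15.
For each i, j ranges over max(0,15-i-7)..min(9,15-i):
  i=0: j in [8,9] -> 2
  i=1: j in [7,9] -> 3
  i=2: j in [6,9] -> 4
  i=3: j in [5,9] -> 5
  i=4: j in [4,9] -> 6
  i=5: j in [3,9] -> 7
  i=6: j in [2,9] -> 8
  i=7: j in [1,8] -> 8
  i=8: j in [0,7] -> 8
  i=9: j in [0,6] -> 7
H(15) = 2+3+4+5+6+7+8+8+8+7 = 58


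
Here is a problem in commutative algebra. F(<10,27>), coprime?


gcd(10,27)=1 => F=ab-a-b=10*27-10-27=270-37=233


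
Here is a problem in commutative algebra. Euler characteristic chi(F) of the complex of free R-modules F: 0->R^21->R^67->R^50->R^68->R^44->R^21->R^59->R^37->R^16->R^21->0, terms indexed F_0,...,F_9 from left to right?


chi = sum (-1)^i * rank:
(-1)^0*21=21
(-1)^1*67=-67
(-1)^2*50=50
(-1)^3*68=-68
(-1)^4*44=44
(-1)^5*21=-21
(-1)^6*59=59
(-1)^7*37=-37
(-1)^8*16=16
(-1)^9*21=-21
chi=-24


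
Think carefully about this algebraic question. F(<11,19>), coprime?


gcd(11,19)=1 => F=ab-a-b=11*19-11-19=209-30=179


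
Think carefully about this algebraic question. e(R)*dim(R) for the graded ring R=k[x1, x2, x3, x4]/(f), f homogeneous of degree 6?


e(R)=deg(f)=6, dim(R)=4-1=3
e*dim=6*3=18


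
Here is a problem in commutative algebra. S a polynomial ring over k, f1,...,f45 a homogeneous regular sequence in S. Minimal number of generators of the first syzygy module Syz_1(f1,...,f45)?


Regular sequence => Koszul complex is the minimal free resolution.
Syz_1 minimally generated by Koszul relations f_i*e_j - f_j*e_i (i<j): mu(Syz_1) = beta_2 = C(m,2) = m(m-1)/2
m=45
45*44/2 = 990


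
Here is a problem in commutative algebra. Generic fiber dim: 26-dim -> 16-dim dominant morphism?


dim(fiber)=dim(X)-dim(Y)=26-16=10


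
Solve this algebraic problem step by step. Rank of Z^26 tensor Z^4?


rank(M(x)N) = rank(M)*rank(N)
26*4 = 104


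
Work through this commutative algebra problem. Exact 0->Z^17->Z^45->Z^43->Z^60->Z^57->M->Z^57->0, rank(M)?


Alt sum=0:
(-1)^0*17 + (-1)^1*45 + (-1)^2*43 + (-1)^3*60 + (-1)^4*57 + (-1)^5*? + (-1)^6*57=0
rank(M)=69


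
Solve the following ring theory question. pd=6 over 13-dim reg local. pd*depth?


pd+depth=13
depth=13-6=7
pd*depth=6*7=42


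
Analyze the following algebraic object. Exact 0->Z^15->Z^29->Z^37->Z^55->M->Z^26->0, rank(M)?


Alt sum=0:
(-1)^0*15 + (-1)^1*29 + (-1)^2*37 + (-1)^3*55 + (-1)^4*? + (-1)^5*26=0
rank(M)=58


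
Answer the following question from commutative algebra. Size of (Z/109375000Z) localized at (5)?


5-primary part: 109375000=5^9*56
Size=5^9=1953125


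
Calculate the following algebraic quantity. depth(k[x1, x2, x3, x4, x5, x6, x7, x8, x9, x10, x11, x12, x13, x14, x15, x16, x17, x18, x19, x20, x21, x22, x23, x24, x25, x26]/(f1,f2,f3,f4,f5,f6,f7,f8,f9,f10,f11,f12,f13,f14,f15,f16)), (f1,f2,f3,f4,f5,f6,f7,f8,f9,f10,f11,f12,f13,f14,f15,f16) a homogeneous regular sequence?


depth(R)=26
depth(R/I)=26-16=10


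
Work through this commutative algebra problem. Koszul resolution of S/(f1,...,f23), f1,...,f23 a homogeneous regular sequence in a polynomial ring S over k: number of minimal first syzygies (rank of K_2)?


Regular sequence => Koszul complex is the minimal free resolution.
Syz_1 minimally generated by Koszul relations f_i*e_j - f_j*e_i (i<j): mu(Syz_1) = beta_2 = C(m,2) = m(m-1)/2
m=23
23*22/2 = 253


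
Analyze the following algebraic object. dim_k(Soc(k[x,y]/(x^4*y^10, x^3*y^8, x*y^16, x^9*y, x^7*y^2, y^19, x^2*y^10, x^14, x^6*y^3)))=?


Socle = ann(m) = span of standard monomials u with x*u, y*u in I (staircase corners).
Redundant generators: x^4*y^10
Minimal generators: x^14, x^9*y, x^7*y^2, x^6*y^3, x^3*y^8, x^2*y^10, x*y^16, y^19
Corners: y^18, xy^15, x^2y^9, x^5y^7, x^6y^2, x^8y, x^13
Socle dim=7


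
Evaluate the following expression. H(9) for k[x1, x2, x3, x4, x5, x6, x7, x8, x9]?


C(d+n-1,n-1)=C(17,8)=24310


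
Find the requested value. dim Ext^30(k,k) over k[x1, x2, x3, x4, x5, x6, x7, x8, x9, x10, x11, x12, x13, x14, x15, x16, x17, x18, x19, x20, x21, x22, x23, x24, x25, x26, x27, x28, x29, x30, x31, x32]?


C(n,i)=C(32,30)=496
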